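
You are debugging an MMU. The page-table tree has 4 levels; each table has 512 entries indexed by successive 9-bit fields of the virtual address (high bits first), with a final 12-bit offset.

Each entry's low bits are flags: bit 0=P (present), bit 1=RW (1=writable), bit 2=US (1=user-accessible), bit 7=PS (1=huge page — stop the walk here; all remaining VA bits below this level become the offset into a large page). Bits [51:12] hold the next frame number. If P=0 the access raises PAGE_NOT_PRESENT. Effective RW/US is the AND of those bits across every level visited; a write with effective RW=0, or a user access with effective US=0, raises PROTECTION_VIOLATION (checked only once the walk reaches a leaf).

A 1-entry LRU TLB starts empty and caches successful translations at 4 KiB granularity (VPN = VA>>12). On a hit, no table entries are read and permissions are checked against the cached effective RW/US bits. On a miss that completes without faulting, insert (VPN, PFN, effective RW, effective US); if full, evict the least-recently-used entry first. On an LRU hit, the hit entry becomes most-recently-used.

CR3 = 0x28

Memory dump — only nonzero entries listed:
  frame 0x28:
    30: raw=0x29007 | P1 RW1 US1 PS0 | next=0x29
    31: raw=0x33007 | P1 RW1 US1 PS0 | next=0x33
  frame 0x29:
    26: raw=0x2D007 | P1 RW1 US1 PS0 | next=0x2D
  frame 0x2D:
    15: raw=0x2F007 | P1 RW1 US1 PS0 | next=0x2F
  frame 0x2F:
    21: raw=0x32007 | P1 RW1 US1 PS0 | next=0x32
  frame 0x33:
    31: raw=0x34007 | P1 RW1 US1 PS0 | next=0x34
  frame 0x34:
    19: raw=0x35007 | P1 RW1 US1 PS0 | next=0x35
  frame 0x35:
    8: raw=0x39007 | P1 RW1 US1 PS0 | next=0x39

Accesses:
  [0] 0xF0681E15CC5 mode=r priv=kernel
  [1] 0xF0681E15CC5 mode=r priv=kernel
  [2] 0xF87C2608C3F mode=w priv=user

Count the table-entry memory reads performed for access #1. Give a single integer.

Trace:
#0 VA=0xF0681E15CC5 (r,kernel):
  L0 @0x28[30] → 0x29007  P=1,RW=1,US=1,PS=0
  L1 @0x29[26] → 0x2D007  P=1,RW=1,US=1,PS=0
  L2 @0x2D[15] → 0x2F007  P=1,RW=1,US=1,PS=0
  L3 @0x2F[21] → 0x32007  P=1,RW=1,US=1,PS=0
  → PA=0x32CC5  (4 entries read)
#1 VA=0xF0681E15CC5 (r,kernel):
  TLB hit vpn=0xF0681E15 → PA=0x32CC5
#2 VA=0xF87C2608C3F (w,user):
  L0 @0x28[31] → 0x33007  P=1,RW=1,US=1,PS=0
  L1 @0x33[31] → 0x34007  P=1,RW=1,US=1,PS=0
  L2 @0x34[19] → 0x35007  P=1,RW=1,US=1,PS=0
  L3 @0x35[8] → 0x39007  P=1,RW=1,US=1,PS=0
  → PA=0x39C3F  (4 entries read)

Entries read for #1: 0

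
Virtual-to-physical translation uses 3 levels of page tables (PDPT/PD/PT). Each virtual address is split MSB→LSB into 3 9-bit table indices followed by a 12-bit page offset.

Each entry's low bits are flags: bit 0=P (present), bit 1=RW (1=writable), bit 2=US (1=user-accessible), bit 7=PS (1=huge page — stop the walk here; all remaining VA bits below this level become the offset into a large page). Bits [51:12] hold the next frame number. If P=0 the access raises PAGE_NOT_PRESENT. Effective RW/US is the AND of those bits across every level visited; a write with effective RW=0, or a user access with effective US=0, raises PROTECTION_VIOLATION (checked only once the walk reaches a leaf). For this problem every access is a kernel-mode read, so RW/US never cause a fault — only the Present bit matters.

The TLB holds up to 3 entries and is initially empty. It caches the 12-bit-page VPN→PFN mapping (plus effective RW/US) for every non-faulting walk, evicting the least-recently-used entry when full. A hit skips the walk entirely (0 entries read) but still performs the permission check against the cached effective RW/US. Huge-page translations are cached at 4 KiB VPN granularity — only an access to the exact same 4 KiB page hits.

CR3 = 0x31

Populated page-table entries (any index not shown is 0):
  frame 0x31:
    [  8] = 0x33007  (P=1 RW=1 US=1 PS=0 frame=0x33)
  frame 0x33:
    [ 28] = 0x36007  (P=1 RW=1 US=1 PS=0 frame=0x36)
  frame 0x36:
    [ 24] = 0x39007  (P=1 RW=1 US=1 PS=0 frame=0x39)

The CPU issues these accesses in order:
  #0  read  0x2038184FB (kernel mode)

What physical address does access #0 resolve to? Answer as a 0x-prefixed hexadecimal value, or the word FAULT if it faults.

Per-access translation:
#0 VA=0x2038184FB (r,kernel):
  L0 @0x31[8] → 0x33007  P=1,RW=1,US=1,PS=0
  L1 @0x33[28] → 0x36007  P=1,RW=1,US=1,PS=0
  L2 @0x36[24] → 0x39007  P=1,RW=1,US=1,PS=0
  ✓ 0x394FB  — 3 lookups

Access #0 PA: 0x394FB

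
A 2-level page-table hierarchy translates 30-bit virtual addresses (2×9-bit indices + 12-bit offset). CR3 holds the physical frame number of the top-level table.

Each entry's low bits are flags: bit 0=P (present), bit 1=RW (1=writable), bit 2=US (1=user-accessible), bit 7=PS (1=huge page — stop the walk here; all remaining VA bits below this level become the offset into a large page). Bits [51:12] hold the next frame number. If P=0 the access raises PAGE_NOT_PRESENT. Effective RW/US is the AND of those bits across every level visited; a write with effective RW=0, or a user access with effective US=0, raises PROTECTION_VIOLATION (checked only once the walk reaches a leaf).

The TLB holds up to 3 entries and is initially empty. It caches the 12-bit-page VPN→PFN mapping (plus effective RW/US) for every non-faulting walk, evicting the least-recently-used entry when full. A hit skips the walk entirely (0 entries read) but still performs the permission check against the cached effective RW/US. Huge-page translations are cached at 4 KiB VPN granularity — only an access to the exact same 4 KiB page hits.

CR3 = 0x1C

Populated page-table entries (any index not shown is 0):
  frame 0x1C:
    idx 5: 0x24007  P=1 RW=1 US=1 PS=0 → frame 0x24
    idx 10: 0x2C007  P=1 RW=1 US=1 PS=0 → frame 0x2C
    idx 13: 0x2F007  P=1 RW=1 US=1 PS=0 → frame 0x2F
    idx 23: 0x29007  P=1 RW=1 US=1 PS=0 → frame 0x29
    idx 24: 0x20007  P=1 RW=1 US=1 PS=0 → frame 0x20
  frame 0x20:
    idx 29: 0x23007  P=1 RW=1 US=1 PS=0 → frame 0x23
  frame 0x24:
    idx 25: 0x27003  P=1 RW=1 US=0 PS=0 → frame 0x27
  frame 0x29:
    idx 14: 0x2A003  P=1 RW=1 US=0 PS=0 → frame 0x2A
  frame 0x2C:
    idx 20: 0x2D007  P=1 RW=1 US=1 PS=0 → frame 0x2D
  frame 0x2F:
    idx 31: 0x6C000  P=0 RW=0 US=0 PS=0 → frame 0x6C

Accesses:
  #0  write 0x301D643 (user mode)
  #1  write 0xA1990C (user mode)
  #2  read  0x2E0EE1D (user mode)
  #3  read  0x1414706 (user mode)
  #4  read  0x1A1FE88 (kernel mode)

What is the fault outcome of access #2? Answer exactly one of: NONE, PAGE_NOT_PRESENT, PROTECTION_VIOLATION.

Trace:
#0 VA=0x301D643 (w,user):
  L0: frame=0x1C idx=24 entry=0x20007 [P=1 RW=1 US=1 PS=0]
  L1: frame=0x20 idx=29 entry=0x23007 [P=1 RW=1 US=1 PS=0]
  ⇒ phys 0x23643  [2 reads]
#1 VA=0xA1990C (w,user):
  L0: frame=0x1C idx=5 entry=0x24007 [P=1 RW=1 US=1 PS=0]
  L1: frame=0x24 idx=25 entry=0x27003 [P=1 RW=1 US=0 PS=0]
  ✗ PROTECTION_VIOLATION  [2 reads]
#2 VA=0x2E0EE1D (r,user):
  L0: frame=0x1C idx=23 entry=0x29007 [P=1 RW=1 US=1 PS=0]
  L1: frame=0x29 idx=14 entry=0x2A003 [P=1 RW=1 US=0 PS=0]
  ✗ PROTECTION_VIOLATION  [2 reads]
#3 VA=0x1414706 (r,user):
  L0: frame=0x1C idx=10 entry=0x2C007 [P=1 RW=1 US=1 PS=0]
  L1: frame=0x2C idx=20 entry=0x2D007 [P=1 RW=1 US=1 PS=0]
  ⇒ phys 0x2D706  [2 reads]
#4 VA=0x1A1FE88 (r,kernel):
  L0: frame=0x1C idx=13 entry=0x2F007 [P=1 RW=1 US=1 PS=0]
  L1: frame=0x2F idx=31 entry=0x6C000 [P=0 RW=0 US=0 PS=0]
  ✗ PAGE_NOT_PRESENT  [2 reads]

Access #2 fault: PROTECTION_VIOLATION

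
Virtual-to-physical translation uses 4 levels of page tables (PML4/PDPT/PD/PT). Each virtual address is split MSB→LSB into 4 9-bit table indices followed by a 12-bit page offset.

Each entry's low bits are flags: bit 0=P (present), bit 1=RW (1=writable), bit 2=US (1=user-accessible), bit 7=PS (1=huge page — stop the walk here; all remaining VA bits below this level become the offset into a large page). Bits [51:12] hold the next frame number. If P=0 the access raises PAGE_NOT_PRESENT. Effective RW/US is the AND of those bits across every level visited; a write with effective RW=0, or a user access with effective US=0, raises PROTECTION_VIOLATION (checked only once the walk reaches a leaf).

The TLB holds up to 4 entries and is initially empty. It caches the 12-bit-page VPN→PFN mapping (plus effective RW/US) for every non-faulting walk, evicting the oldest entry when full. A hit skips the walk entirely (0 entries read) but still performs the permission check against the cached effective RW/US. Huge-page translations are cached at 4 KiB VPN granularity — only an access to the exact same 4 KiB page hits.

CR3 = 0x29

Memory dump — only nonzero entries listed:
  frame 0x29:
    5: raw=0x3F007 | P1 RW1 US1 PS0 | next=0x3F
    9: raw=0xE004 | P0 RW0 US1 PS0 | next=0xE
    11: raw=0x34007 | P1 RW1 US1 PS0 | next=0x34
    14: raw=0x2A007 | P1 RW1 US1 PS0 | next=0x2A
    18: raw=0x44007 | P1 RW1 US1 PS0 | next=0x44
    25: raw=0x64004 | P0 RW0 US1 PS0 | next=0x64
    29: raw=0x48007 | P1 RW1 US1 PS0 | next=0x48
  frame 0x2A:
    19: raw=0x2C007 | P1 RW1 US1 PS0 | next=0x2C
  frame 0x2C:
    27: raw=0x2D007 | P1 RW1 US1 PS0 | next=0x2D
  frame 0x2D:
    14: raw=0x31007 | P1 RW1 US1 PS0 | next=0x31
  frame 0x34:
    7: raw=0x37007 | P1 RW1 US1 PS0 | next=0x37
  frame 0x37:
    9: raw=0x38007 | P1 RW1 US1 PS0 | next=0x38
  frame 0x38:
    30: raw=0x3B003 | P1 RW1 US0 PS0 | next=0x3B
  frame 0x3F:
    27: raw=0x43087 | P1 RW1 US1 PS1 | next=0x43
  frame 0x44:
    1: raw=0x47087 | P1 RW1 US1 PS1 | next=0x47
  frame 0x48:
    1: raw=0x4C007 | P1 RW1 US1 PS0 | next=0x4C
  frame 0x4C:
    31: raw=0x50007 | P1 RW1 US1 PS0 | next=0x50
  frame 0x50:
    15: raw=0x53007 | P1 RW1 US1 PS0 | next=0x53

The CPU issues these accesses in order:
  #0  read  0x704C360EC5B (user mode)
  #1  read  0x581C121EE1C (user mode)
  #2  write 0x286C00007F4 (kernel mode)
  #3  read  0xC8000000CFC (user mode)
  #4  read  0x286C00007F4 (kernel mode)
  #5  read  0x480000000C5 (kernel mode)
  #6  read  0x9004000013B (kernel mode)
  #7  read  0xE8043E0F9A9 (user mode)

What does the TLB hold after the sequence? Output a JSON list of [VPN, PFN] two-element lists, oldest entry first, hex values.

Trace:
#0 VA=0x704C360EC5B (r,user):
  L0: frame=0x29 idx=14 entry=0x2A007 [P=1 RW=1 US=1 PS=0]
  L1: frame=0x2A idx=19 entry=0x2C007 [P=1 RW=1 US=1 PS=0]
  L2: frame=0x2C idx=27 entry=0x2D007 [P=1 RW=1 US=1 PS=0]
  L3: frame=0x2D idx=14 entry=0x31007 [P=1 RW=1 US=1 PS=0]
  → PA=0x31C5B  (4 entries read)
#1 VA=0x581C121EE1C (r,user):
  L0: frame=0x29 idx=11 entry=0x34007 [P=1 RW=1 US=1 PS=0]
  L1: frame=0x34 idx=7 entry=0x37007 [P=1 RW=1 US=1 PS=0]
  L2: frame=0x37 idx=9 entry=0x38007 [P=1 RW=1 US=1 PS=0]
  L3: frame=0x38 idx=30 entry=0x3B003 [P=1 RW=1 US=0 PS=0]
  ✗ PROTECTION_VIOLATION  [4 reads]
#2 VA=0x286C00007F4 (w,kernel):
  L0: frame=0x29 idx=5 entry=0x3F007 [P=1 RW=1 US=1 PS=0]
  L1: frame=0x3F idx=27 entry=0x43087 [P=1 RW=1 US=1 PS=1]
  → PA=0x437F4 (huge @L1)  (2 entries read)
#3 VA=0xC8000000CFC (r,user):
  L0: frame=0x29 idx=25 entry=0x64004 [P=0 RW=0 US=1 PS=0]
  ✗ PAGE_NOT_PRESENT  [1 reads]
#4 VA=0x286C00007F4 (r,kernel):
  TLB hit vpn=0x286C0000 → PA=0x437F4
#5 VA=0x480000000C5 (r,kernel):
  L0: frame=0x29 idx=9 entry=0xE004 [P=0 RW=0 US=1 PS=0]
  ✗ PAGE_NOT_PRESENT  [1 reads]
#6 VA=0x9004000013B (r,kernel):
  L0: frame=0x29 idx=18 entry=0x44007 [P=1 RW=1 US=1 PS=0]
  L1: frame=0x44 idx=1 entry=0x47087 [P=1 RW=1 US=1 PS=1]
  → PA=0x4713B (huge @L1)  (2 entries read)
#7 VA=0xE8043E0F9A9 (r,user):
  L0: frame=0x29 idx=29 entry=0x48007 [P=1 RW=1 US=1 PS=0]
  L1: frame=0x48 idx=1 entry=0x4C007 [P=1 RW=1 US=1 PS=0]
  L2: frame=0x4C idx=31 entry=0x50007 [P=1 RW=1 US=1 PS=0]
  L3: frame=0x50 idx=15 entry=0x53007 [P=1 RW=1 US=1 PS=0]
  → PA=0x539A9  (4 entries read)

TLB: [["0x704C360E", "0x31"], ["0x286C0000", "0x43"], ["0x90040000", "0x47"], ["0xE8043E0F", "0x53"]]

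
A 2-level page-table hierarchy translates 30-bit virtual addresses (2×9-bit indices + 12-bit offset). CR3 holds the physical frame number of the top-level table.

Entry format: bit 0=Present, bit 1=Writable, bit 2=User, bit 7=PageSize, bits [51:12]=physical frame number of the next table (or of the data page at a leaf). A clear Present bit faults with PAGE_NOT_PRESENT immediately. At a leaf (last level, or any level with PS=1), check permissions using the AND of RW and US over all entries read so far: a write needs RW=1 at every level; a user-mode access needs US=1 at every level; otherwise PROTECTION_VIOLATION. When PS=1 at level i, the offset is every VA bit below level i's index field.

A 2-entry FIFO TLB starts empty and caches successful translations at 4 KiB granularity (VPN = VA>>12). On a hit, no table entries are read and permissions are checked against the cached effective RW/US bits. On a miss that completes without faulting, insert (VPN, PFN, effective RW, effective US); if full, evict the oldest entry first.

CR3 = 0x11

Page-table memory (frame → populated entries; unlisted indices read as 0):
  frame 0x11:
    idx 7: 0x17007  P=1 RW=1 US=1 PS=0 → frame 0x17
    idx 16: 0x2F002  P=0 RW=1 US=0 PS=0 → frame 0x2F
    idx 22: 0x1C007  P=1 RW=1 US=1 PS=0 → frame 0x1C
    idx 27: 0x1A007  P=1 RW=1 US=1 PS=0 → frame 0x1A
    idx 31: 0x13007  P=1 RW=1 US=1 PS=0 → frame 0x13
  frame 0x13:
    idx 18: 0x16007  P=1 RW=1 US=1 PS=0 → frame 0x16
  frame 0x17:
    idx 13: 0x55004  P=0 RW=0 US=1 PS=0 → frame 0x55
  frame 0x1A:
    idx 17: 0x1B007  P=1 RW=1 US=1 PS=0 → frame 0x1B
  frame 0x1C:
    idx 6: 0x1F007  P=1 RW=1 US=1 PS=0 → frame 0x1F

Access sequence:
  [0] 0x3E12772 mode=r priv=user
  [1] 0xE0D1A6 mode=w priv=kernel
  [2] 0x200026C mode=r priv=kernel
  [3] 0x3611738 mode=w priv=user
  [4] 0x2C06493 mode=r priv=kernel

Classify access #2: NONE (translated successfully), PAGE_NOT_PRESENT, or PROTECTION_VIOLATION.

Per-access translation:
#0 VA=0x3E12772 (r,user):
  [0] read 0x11 idx=31: raw=0x13007 flags P=1 W=1 U=1 S=0
  [1] read 0x13 idx=18: raw=0x16007 flags P=1 W=1 U=1 S=0
  ✓ 0x16772  — 2 lookups
#1 VA=0xE0D1A6 (w,kernel):
  [0] read 0x11 idx=7: raw=0x17007 flags P=1 W=1 U=1 S=0
  [1] read 0x17 idx=13: raw=0x55004 flags P=0 W=0 U=1 S=0
  → PAGE_NOT_PRESENT  (2 entries read)
#2 VA=0x200026C (r,kernel):
  [0] read 0x11 idx=16: raw=0x2F002 flags P=0 W=1 U=0 S=0
  → PAGE_NOT_PRESENT  (1 entries read)
#3 VA=0x3611738 (w,user):
  [0] read 0x11 idx=27: raw=0x1A007 flags P=1 W=1 U=1 S=0
  [1] read 0x1A idx=17: raw=0x1B007 flags P=1 W=1 U=1 S=0
  ✓ 0x1B738  — 2 lookups
#4 VA=0x2C06493 (r,kernel):
  [0] read 0x11 idx=22: raw=0x1C007 flags P=1 W=1 U=1 S=0
  [1] read 0x1C idx=6: raw=0x1F007 flags P=1 W=1 U=1 S=0
  ✓ 0x1F493  — 2 lookups

Access #2 fault: PAGE_NOT_PRESENT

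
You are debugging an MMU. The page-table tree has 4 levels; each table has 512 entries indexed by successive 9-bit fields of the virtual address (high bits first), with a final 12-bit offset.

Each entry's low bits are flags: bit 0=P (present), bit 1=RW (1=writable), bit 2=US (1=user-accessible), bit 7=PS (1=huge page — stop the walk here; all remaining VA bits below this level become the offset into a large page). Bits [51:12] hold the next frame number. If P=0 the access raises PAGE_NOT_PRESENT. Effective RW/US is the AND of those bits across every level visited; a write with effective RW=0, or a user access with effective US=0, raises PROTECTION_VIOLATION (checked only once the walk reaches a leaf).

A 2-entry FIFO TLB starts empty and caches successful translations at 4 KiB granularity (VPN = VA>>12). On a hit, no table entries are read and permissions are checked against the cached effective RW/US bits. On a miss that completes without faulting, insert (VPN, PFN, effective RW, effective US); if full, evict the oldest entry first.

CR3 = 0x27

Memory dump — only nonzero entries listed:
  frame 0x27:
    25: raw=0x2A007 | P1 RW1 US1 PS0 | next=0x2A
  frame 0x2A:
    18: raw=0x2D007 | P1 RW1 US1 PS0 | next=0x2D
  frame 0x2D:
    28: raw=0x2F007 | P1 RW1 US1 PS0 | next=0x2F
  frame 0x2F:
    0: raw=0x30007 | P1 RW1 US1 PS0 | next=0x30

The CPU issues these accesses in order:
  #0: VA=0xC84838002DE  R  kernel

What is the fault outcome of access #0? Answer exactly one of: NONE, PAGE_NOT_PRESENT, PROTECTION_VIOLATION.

Trace:
#0 VA=0xC84838002DE (r,kernel):
  L0 @0x27[25] → 0x2A007  P=1,RW=1,US=1,PS=0
  L1 @0x2A[18] → 0x2D007  P=1,RW=1,US=1,PS=0
  L2 @0x2D[28] → 0x2F007  P=1,RW=1,US=1,PS=0
  L3 @0x2F[0] → 0x30007  P=1,RW=1,US=1,PS=0
  ✓ 0x302DE  — 4 lookups

Access #0 fault: NONE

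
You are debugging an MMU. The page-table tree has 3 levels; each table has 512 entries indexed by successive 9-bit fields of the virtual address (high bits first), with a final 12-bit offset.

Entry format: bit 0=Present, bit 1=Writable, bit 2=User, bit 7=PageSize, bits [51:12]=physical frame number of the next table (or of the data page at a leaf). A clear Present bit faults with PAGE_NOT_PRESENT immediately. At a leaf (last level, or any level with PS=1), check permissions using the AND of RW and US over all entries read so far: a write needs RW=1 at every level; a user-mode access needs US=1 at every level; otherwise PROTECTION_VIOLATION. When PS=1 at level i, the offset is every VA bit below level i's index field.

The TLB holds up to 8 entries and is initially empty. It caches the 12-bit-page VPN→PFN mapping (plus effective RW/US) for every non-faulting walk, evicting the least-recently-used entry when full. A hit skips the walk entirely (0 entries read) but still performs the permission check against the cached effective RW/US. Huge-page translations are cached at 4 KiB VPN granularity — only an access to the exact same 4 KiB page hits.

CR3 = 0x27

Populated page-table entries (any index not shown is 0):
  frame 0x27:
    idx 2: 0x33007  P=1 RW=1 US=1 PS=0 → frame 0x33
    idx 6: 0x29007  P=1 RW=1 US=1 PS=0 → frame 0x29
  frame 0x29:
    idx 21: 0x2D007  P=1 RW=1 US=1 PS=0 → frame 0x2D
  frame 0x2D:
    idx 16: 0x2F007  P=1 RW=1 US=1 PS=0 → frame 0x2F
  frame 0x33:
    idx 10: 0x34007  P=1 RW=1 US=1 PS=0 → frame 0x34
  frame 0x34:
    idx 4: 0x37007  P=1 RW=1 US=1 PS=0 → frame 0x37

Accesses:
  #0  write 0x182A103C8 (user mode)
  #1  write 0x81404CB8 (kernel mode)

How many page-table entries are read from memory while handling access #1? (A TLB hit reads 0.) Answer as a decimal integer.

Per-access translation:
#0 VA=0x182A103C8 (w,user):
  lvl0: tbl 0x27, slot 6 ⇒ 0x29007 (P1/RW1/US1/PS0)
  lvl1: tbl 0x29, slot 21 ⇒ 0x2D007 (P1/RW1/US1/PS0)
  lvl2: tbl 0x2D, slot 16 ⇒ 0x2F007 (P1/RW1/US1/PS0)
  ✓ 0x2F3C8  — 3 lookups
#1 VA=0x81404CB8 (w,kernel):
  lvl0: tbl 0x27, slot 2 ⇒ 0x33007 (P1/RW1/US1/PS0)
  lvl1: tbl 0x33, slot 10 ⇒ 0x34007 (P1/RW1/US1/PS0)
  lvl2: tbl 0x34, slot 4 ⇒ 0x37007 (P1/RW1/US1/PS0)
  ✓ 0x37CB8  — 3 lookups

Entries read for #1: 3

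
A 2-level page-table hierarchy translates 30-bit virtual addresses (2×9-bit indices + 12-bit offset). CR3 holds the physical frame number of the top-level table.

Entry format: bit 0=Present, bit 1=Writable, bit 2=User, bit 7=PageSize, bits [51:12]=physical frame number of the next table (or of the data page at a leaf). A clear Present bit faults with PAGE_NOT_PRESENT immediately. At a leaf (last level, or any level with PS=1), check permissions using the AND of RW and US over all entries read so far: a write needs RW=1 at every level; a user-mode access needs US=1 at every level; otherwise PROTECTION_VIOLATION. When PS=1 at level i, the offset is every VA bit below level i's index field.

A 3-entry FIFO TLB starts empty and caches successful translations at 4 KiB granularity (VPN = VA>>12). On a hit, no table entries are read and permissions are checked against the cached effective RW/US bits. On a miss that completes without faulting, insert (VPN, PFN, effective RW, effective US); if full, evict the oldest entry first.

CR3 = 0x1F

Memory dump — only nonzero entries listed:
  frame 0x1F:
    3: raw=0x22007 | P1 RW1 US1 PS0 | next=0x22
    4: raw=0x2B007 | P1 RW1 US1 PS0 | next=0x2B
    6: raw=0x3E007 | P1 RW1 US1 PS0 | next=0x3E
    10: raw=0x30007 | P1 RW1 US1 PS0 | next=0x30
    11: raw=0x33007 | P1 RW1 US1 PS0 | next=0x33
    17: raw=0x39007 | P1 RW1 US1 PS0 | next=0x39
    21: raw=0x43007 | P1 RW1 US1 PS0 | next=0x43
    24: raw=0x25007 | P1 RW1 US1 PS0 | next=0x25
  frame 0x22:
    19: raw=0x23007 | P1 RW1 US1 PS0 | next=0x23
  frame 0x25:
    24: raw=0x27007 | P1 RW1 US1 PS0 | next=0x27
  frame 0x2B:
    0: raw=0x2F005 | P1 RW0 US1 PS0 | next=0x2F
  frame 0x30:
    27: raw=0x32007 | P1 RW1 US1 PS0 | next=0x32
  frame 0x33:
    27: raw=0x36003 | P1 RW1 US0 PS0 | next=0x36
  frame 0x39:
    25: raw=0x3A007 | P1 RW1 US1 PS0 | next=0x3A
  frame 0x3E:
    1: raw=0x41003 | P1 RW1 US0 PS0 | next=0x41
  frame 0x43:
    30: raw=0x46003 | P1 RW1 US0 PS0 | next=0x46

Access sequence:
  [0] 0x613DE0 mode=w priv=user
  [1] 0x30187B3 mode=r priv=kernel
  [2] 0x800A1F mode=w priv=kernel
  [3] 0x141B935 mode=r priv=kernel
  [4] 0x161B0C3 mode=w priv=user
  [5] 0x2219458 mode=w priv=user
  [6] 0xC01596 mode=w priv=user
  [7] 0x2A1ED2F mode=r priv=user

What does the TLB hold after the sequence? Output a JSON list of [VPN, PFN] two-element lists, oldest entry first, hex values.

Per-access translation:
#0 VA=0x613DE0 (w,user):
  [0] read 0x1F idx=3: raw=0x22007 flags P=1 W=1 U=1 S=0
  [1] read 0x22 idx=19: raw=0x23007 flags P=1 W=1 U=1 S=0
  → PA=0x23DE0  (2 entries read)
#1 VA=0x30187B3 (r,kernel):
  [0] read 0x1F idx=24: raw=0x25007 flags P=1 W=1 U=1 S=0
  [1] read 0x25 idx=24: raw=0x27007 flags P=1 W=1 U=1 S=0
  → PA=0x277B3  (2 entries read)
#2 VA=0x800A1F (w,kernel):
  [0] read 0x1F idx=4: raw=0x2B007 flags P=1 W=1 U=1 S=0
  [1] read 0x2B idx=0: raw=0x2F005 flags P=1 W=0 U=1 S=0
  ✗ PROTECTION_VIOLATION  [2 reads]
#3 VA=0x141B935 (r,kernel):
  [0] read 0x1F idx=10: raw=0x30007 flags P=1 W=1 U=1 S=0
  [1] read 0x30 idx=27: raw=0x32007 flags P=1 W=1 U=1 S=0
  → PA=0x32935  (2 entries read)
#4 VA=0x161B0C3 (w,user):
  [0] read 0x1F idx=11: raw=0x33007 flags P=1 W=1 U=1 S=0
  [1] read 0x33 idx=27: raw=0x36003 flags P=1 W=1 U=0 S=0
  ✗ PROTECTION_VIOLATION  [2 reads]
#5 VA=0x2219458 (w,user):
  [0] read 0x1F idx=17: raw=0x39007 flags P=1 W=1 U=1 S=0
  [1] read 0x39 idx=25: raw=0x3A007 flags P=1 W=1 U=1 S=0
  → PA=0x3A458  (2 entries read)
#6 VA=0xC01596 (w,user):
  [0] read 0x1F idx=6: raw=0x3E007 flags P=1 W=1 U=1 S=0
  [1] read 0x3E idx=1: raw=0x41003 flags P=1 W=1 U=0 S=0
  ✗ PROTECTION_VIOLATION  [2 reads]
#7 VA=0x2A1ED2F (r,user):
  [0] read 0x1F idx=21: raw=0x43007 flags P=1 W=1 U=1 S=0
  [1] read 0x43 idx=30: raw=0x46003 flags P=1 W=1 U=0 S=0
  ✗ PROTECTION_VIOLATION  [2 reads]

TLB: [["0x3018", "0x27"], ["0x141B", "0x32"], ["0x2219", "0x3A"]]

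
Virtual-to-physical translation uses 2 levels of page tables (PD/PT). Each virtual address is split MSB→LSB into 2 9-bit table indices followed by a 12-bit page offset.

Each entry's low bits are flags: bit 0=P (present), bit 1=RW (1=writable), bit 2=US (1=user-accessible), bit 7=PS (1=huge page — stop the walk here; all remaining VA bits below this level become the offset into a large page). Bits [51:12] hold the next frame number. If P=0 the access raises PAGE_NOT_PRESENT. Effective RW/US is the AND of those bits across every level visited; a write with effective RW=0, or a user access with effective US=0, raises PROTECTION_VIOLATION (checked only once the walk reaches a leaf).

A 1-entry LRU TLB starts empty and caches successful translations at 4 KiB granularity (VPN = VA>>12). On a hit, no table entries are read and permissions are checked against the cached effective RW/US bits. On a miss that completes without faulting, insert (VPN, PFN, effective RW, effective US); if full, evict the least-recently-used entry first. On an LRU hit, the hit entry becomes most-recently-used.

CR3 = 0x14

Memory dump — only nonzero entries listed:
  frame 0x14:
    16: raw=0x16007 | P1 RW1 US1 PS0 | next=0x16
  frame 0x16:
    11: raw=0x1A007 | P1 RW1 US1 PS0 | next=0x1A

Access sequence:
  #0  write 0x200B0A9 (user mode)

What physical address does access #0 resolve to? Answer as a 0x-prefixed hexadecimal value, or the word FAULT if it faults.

Per-access translation:
#0 VA=0x200B0A9 (w,user):
  [0] read 0x14 idx=16: raw=0x16007 flags P=1 W=1 U=1 S=0
  [1] read 0x16 idx=11: raw=0x1A007 flags P=1 W=1 U=1 S=0
  ⇒ phys 0x1A0A9  [2 reads]

Access #0 PA: 0x1A0A9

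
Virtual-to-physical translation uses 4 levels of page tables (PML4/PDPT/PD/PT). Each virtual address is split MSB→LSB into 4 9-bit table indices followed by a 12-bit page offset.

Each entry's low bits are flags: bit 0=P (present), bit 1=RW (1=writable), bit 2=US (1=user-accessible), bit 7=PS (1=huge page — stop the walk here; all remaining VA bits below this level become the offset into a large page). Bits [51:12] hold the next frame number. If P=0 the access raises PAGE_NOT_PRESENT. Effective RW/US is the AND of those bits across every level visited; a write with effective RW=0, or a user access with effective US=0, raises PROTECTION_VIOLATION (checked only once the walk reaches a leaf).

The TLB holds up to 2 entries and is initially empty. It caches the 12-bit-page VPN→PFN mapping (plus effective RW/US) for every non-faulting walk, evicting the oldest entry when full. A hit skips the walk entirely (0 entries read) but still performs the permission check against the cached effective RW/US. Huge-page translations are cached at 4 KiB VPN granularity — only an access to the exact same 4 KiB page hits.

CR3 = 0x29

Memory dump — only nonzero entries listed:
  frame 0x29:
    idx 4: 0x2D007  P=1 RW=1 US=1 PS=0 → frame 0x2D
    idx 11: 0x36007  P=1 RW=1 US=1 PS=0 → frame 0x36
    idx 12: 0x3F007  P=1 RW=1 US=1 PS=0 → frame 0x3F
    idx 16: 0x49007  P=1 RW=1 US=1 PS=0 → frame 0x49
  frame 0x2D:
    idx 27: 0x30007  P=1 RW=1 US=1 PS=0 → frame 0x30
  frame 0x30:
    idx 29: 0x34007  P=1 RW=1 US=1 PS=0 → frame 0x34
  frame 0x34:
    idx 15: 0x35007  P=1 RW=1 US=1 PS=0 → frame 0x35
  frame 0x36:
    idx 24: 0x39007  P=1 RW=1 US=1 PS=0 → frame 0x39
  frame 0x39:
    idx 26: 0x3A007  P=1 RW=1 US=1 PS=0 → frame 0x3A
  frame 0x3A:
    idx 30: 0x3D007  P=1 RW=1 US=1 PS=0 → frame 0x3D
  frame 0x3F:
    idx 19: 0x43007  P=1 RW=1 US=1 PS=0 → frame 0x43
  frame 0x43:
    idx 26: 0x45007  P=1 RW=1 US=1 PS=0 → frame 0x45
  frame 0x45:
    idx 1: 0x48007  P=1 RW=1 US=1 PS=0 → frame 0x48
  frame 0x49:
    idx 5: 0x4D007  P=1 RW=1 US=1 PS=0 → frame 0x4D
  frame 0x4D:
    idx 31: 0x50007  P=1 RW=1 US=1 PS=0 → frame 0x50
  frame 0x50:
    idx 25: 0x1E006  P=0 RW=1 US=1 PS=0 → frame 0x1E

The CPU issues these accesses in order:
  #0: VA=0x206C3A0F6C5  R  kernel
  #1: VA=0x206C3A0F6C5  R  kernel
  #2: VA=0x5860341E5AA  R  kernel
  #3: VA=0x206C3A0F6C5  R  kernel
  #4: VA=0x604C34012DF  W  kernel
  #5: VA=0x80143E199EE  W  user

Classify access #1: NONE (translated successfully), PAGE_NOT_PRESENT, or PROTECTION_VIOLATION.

Trace:
#0 VA=0x206C3A0F6C5 (r,kernel):
  [0] read 0x29 idx=4: raw=0x2D007 flags P=1 W=1 U=1 S=0
  [1] read 0x2D idx=27: raw=0x30007 flags P=1 W=1 U=1 S=0
  [2] read 0x30 idx=29: raw=0x34007 flags P=1 W=1 U=1 S=0
  [3] read 0x34 idx=15: raw=0x35007 flags P=1 W=1 U=1 S=0
  → PA=0x356C5  (4 entries read)
#1 VA=0x206C3A0F6C5 (r,kernel):
  TLB hit vpn=0x206C3A0F → PA=0x356C5
#2 VA=0x5860341E5AA (r,kernel):
  [0] read 0x29 idx=11: raw=0x36007 flags P=1 W=1 U=1 S=0
  [1] read 0x36 idx=24: raw=0x39007 flags P=1 W=1 U=1 S=0
  [2] read 0x39 idx=26: raw=0x3A007 flags P=1 W=1 U=1 S=0
  [3] read 0x3A idx=30: raw=0x3D007 flags P=1 W=1 U=1 S=0
  → PA=0x3D5AA  (4 entries read)
#3 VA=0x206C3A0F6C5 (r,kernel):
  TLB hit vpn=0x206C3A0F → PA=0x356C5
#4 VA=0x604C34012DF (w,kernel):
  [0] read 0x29 idx=12: raw=0x3F007 flags P=1 W=1 U=1 S=0
  [1] read 0x3F idx=19: raw=0x43007 flags P=1 W=1 U=1 S=0
  [2] read 0x43 idx=26: raw=0x45007 flags P=1 W=1 U=1 S=0
  [3] read 0x45 idx=1: raw=0x48007 flags P=1 W=1 U=1 S=0
  → PA=0x482DF  (4 entries read)
#5 VA=0x80143E199EE (w,user):
  [0] read 0x29 idx=16: raw=0x49007 flags P=1 W=1 U=1 S=0
  [1] read 0x49 idx=5: raw=0x4D007 flags P=1 W=1 U=1 S=0
  [2] read 0x4D idx=31: raw=0x50007 flags P=1 W=1 U=1 S=0
  [3] read 0x50 idx=25: raw=0x1E006 flags P=0 W=1 U=1 S=0
  ✗ PAGE_NOT_PRESENT  [4 reads]

Access #1 fault: NONE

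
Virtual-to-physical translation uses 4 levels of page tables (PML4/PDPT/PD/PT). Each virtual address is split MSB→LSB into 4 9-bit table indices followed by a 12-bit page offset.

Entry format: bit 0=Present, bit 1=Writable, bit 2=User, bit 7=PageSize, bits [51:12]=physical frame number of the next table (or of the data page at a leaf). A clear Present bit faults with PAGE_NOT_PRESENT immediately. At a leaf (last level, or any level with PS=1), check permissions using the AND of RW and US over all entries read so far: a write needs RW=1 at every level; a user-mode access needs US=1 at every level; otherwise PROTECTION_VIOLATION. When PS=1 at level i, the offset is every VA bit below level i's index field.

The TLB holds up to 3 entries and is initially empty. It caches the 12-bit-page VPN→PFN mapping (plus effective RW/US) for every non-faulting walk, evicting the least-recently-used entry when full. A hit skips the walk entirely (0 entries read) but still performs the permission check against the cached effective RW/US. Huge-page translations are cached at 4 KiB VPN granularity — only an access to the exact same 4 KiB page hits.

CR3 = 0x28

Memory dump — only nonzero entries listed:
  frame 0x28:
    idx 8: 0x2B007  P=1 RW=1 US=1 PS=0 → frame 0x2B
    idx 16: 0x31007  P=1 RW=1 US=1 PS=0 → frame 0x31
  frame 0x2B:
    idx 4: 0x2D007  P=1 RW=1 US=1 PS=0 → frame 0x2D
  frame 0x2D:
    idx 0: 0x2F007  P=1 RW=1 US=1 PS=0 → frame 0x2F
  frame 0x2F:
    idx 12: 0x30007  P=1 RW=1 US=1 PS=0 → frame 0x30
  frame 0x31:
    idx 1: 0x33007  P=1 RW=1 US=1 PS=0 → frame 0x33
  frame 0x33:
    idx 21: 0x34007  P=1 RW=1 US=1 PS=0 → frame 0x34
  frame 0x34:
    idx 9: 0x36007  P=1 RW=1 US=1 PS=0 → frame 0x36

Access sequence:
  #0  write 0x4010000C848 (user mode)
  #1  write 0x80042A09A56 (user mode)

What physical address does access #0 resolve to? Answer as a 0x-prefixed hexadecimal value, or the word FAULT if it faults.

Trace:
#0 VA=0x4010000C848 (w,user):
  L0: frame=0x28 idx=8 entry=0x2B007 [P=1 RW=1 US=1 PS=0]
  L1: frame=0x2B idx=4 entry=0x2D007 [P=1 RW=1 US=1 PS=0]
  L2: frame=0x2D idx=0 entry=0x2F007 [P=1 RW=1 US=1 PS=0]
  L3: frame=0x2F idx=12 entry=0x30007 [P=1 RW=1 US=1 PS=0]
  ✓ 0x30848  — 4 lookups
#1 VA=0x80042A09A56 (w,user):
  L0: frame=0x28 idx=16 entry=0x31007 [P=1 RW=1 US=1 PS=0]
  L1: frame=0x31 idx=1 entry=0x33007 [P=1 RW=1 US=1 PS=0]
  L2: frame=0x33 idx=21 entry=0x34007 [P=1 RW=1 US=1 PS=0]
  L3: frame=0x34 idx=9 entry=0x36007 [P=1 RW=1 US=1 PS=0]
  ✓ 0x36A56  — 4 lookups

Access #0 PA: 0x30848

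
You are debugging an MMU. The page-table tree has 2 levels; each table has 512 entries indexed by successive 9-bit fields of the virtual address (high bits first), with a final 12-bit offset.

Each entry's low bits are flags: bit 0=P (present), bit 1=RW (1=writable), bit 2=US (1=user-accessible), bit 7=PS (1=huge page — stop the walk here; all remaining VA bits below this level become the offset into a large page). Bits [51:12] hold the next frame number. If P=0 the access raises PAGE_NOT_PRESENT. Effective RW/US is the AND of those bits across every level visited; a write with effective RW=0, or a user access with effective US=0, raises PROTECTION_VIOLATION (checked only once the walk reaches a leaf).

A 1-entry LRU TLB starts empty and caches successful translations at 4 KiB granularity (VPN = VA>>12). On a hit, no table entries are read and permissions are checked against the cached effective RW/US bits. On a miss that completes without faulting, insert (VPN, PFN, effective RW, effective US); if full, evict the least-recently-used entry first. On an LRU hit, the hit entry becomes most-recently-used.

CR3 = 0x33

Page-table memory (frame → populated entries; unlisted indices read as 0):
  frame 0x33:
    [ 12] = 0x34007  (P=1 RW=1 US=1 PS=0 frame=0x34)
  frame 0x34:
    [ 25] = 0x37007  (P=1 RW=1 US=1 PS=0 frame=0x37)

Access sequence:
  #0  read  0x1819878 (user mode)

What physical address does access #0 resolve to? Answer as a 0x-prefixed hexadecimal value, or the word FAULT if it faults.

Trace:
#0 VA=0x1819878 (r,user):
  lvl0: tbl 0x33, slot 12 ⇒ 0x34007 (P1/RW1/US1/PS0)
  lvl1: tbl 0x34, slot 25 ⇒ 0x37007 (P1/RW1/US1/PS0)
  ⇒ phys 0x37878  [2 reads]

Access #0 PA: 0x37878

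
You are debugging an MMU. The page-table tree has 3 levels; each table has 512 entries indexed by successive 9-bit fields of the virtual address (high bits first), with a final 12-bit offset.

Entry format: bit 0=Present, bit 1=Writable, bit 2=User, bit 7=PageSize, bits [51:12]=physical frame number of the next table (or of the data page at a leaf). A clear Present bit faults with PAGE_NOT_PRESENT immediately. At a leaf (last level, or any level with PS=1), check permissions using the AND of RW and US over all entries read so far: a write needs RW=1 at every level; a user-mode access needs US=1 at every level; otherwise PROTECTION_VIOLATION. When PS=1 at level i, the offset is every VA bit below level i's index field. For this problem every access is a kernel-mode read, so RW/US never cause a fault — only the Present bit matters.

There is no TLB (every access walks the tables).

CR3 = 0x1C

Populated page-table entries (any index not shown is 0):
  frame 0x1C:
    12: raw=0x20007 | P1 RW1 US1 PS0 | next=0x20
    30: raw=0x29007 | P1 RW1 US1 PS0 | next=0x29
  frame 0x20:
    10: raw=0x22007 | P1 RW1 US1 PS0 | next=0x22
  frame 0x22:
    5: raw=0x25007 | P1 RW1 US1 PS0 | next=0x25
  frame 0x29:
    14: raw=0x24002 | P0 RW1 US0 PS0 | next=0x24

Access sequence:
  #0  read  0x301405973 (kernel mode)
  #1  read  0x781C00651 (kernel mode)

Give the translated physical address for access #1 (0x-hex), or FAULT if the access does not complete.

Walk each access:
#0 VA=0x301405973 (r,kernel):
  L0: frame=0x1C idx=12 entry=0x20007 [P=1 RW=1 US=1 PS=0]
  L1: frame=0x20 idx=10 entry=0x22007 [P=1 RW=1 US=1 PS=0]
  L2: frame=0x22 idx=5 entry=0x25007 [P=1 RW=1 US=1 PS=0]
  ✓ 0x25973  — 3 lookups
#1 VA=0x781C00651 (r,kernel):
  L0: frame=0x1C idx=30 entry=0x29007 [P=1 RW=1 US=1 PS=0]
  L1: frame=0x29 idx=14 entry=0x24002 [P=0 RW=1 US=0 PS=0]
  → PAGE_NOT_PRESENT  (2 entries read)

Access #1 PA: FAULT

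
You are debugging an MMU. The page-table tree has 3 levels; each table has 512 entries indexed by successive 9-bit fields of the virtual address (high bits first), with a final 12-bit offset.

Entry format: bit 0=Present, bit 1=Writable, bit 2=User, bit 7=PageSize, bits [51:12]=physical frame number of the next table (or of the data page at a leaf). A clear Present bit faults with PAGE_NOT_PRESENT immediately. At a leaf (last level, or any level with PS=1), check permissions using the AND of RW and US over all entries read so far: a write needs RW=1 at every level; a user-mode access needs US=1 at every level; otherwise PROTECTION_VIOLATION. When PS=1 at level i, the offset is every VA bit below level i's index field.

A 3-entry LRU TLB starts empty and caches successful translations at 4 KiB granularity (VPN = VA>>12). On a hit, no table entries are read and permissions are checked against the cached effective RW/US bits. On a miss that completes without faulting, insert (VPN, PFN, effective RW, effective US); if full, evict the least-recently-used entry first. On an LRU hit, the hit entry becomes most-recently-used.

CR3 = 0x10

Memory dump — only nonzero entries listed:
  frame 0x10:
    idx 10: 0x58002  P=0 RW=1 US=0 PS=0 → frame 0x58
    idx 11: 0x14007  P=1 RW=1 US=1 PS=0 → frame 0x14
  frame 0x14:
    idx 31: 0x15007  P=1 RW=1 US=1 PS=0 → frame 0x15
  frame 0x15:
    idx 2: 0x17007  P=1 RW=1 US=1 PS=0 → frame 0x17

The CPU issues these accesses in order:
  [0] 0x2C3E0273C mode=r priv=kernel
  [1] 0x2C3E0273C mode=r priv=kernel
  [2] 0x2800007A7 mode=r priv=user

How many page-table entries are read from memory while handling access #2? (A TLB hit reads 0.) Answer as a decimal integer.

Trace:
#0 VA=0x2C3E0273C (r,kernel):
  L0: frame=0x10 idx=11 entry=0x14007 [P=1 RW=1 US=1 PS=0]
  L1: frame=0x14 idx=31 entry=0x15007 [P=1 RW=1 US=1 PS=0]
  L2: frame=0x15 idx=2 entry=0x17007 [P=1 RW=1 US=1 PS=0]
  ✓ 0x1773C  — 3 lookups
#1 VA=0x2C3E0273C (r,kernel):
  TLB hit vpn=0x2C3E02 → PA=0x1773C
#2 VA=0x2800007A7 (r,user):
  L0: frame=0x10 idx=10 entry=0x58002 [P=0 RW=1 US=0 PS=0]
  ⇒ fault: PAGE_NOT_PRESENT  — 1 lookups

Entries read for #2: 1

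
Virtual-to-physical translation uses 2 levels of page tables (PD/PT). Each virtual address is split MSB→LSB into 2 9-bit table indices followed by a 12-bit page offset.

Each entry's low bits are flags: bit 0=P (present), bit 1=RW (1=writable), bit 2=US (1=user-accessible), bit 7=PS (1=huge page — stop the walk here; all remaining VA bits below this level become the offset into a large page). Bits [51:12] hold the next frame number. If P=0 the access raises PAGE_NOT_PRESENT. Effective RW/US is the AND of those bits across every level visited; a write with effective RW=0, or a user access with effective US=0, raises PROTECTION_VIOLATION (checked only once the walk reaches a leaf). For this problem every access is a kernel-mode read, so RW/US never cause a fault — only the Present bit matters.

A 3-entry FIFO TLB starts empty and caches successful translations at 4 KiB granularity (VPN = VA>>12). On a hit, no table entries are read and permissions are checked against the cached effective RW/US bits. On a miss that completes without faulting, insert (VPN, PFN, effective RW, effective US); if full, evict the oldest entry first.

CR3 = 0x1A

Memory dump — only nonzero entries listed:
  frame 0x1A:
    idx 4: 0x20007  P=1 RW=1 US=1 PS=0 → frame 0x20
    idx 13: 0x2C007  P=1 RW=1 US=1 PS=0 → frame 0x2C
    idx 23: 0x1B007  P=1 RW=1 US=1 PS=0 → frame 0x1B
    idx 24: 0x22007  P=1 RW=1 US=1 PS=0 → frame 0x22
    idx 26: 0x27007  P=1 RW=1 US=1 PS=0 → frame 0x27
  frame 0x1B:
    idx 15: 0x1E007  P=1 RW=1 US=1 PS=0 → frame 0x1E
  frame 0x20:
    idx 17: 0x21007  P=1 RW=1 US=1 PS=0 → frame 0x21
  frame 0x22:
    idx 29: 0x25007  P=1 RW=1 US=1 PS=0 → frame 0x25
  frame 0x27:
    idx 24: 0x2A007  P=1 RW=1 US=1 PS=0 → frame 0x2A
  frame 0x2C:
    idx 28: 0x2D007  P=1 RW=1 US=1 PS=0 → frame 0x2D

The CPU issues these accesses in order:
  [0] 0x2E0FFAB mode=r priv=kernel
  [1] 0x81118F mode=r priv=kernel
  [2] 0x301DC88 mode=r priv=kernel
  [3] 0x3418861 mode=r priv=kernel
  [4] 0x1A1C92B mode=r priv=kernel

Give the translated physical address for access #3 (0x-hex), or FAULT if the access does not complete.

Trace:
#0 VA=0x2E0FFAB (r,kernel):
  L0: frame=0x1A idx=23 entry=0x1B007 [P=1 RW=1 US=1 PS=0]
  L1: frame=0x1B idx=15 entry=0x1E007 [P=1 RW=1 US=1 PS=0]
  ✓ 0x1EFAB  — 2 lookups
#1 VA=0x81118F (r,kernel):
  L0: frame=0x1A idx=4 entry=0x20007 [P=1 RW=1 US=1 PS=0]
  L1: frame=0x20 idx=17 entry=0x21007 [P=1 RW=1 US=1 PS=0]
  ✓ 0x2118F  — 2 lookups
#2 VA=0x301DC88 (r,kernel):
  L0: frame=0x1A idx=24 entry=0x22007 [P=1 RW=1 US=1 PS=0]
  L1: frame=0x22 idx=29 entry=0x25007 [P=1 RW=1 US=1 PS=0]
  ✓ 0x25C88  — 2 lookups
#3 VA=0x3418861 (r,kernel):
  L0: frame=0x1A idx=26 entry=0x27007 [P=1 RW=1 US=1 PS=0]
  L1: frame=0x27 idx=24 entry=0x2A007 [P=1 RW=1 US=1 PS=0]
  ✓ 0x2A861  — 2 lookups
#4 VA=0x1A1C92B (r,kernel):
  L0: frame=0x1A idx=13 entry=0x2C007 [P=1 RW=1 US=1 PS=0]
  L1: frame=0x2C idx=28 entry=0x2D007 [P=1 RW=1 US=1 PS=0]
  ✓ 0x2D92B  — 2 lookups

Access #3 PA: 0x2A861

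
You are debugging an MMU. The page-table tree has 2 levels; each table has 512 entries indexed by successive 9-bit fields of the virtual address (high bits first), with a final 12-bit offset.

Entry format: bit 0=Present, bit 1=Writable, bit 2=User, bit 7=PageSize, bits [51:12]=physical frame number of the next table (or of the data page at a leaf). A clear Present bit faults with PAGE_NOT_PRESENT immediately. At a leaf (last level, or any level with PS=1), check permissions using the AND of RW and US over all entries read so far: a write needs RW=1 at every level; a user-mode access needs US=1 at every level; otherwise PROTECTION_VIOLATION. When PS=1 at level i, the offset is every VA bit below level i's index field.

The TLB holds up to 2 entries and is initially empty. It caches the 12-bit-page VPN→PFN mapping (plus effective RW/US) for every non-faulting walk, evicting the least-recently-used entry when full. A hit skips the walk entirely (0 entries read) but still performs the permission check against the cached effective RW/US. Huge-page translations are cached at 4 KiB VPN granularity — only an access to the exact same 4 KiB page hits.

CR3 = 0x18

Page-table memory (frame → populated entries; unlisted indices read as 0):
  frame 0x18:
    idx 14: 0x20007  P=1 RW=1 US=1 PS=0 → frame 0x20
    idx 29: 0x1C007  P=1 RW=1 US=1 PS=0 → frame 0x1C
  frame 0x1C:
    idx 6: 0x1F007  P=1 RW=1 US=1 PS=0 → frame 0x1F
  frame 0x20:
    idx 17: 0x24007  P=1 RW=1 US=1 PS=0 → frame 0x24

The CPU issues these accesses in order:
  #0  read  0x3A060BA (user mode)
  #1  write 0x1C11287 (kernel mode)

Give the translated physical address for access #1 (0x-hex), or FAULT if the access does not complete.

Walk each access:
#0 VA=0x3A060BA (r,user):
  L0 @0x18[29] → 0x1C007  P=1,RW=1,US=1,PS=0
  L1 @0x1C[6] → 0x1F007  P=1,RW=1,US=1,PS=0
  → PA=0x1F0BA  (2 entries read)
#1 VA=0x1C11287 (w,kernel):
  L0 @0x18[14] → 0x20007  P=1,RW=1,US=1,PS=0
  L1 @0x20[17] → 0x24007  P=1,RW=1,US=1,PS=0
  → PA=0x24287  (2 entries read)

Access #1 PA: 0x24287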